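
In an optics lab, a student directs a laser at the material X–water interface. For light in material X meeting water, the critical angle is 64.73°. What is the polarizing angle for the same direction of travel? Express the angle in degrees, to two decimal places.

sin θ_c = n₂/n₁, so n₂/n₁ = sin 64.73° = 0.9043.
Brewster: tan θ_B = n₂/n₁ = 0.9043.
θ_B = arctan(0.9043) = 42.12°.

θ_B ≈ 42.12°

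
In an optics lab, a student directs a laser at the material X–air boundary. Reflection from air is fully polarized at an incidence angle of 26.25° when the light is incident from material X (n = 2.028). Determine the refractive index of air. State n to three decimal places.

n ≈ 1.000

Full polarization of the reflected beam means tan θ_B = n₂/n₁, where n₁ is the incident medium (material X).
n₂ = n₁ tan θ_B = 2.028 × tan 26.25° = 1.000.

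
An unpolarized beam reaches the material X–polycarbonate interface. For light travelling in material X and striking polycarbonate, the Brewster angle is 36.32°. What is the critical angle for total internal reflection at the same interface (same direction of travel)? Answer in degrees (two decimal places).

tan θ_B = n₂/n₁ = tan 36.32° = 0.7351.
Total internal reflection: sin θ_c = n₂/n₁ = 0.7351.
θ_c = arcsin(0.7351) = 47.32°.

θ_c ≈ 47.32°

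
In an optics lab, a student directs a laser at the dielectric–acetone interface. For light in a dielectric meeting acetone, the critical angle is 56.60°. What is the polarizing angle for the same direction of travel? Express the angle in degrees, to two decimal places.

θ_B ≈ 39.86°

n₂/n₁ = sin θ_c = sin 56.60° = 0.8348.
tan θ_B equals the same ratio, so θ_B = arctan(0.8348) = 39.86°.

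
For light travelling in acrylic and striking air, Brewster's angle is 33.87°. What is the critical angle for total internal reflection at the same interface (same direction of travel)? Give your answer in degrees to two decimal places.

θ_c ≈ 42.16°

From Brewster, n₂/n₁ = tan θ_B = tan 33.87° = 0.6712.
Then sin θ_c = n₂/n₁ = 0.6712, so θ_c = arcsin 0.6712 = 42.16°.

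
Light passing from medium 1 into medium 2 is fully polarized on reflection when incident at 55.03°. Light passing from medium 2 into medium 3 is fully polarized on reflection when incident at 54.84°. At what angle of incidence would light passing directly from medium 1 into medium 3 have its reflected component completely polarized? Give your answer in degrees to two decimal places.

θ_B ≈ 63.77°

n₂/n₁ = tan 55.03° = 1.4297 and n₃/n₂ = tan 54.84° = 1.4197.
n₃/n₁ = 2.0298. Then tan θ_B(1→3) = n₃/n₁, so θ_B(1→3) = arctan(2.0298) = 63.77°.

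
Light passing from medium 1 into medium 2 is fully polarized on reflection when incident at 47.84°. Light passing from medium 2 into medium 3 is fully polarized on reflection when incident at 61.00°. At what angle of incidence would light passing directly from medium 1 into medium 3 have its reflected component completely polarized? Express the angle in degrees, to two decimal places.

tan θ_B(1→2) = n₂/n₁ = tan 47.84° = 1.1044.
tan θ_B(2→3) = n₃/n₂ = tan 61.00° = 1.8040.
Multiplying, n₃/n₁ = 1.1044 × 1.8040 = 1.9924, and θ_B(1→3) = arctan 1.9924 = 63.35°.

θ_B ≈ 63.35°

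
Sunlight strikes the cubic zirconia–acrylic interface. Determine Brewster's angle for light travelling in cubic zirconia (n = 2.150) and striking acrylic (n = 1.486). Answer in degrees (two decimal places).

Brewster's condition: tan θ_B = n₂/n₁ = 1.486/2.150 = 0.6912.
So θ_B = arctan 0.6912 = 34.65°.

θ_B ≈ 34.65°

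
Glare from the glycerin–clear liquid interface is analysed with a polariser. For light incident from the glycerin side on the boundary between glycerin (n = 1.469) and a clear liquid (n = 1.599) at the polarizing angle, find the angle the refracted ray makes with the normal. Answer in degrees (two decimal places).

tan θ_B = n₂/n₁ = 1.599/1.469 = 1.0885, so θ_B = 47.43°.
The refracted ray is perpendicular to the reflected ray, so θ_t = 90° − θ_B = 42.57°.

θ_t ≈ 42.57°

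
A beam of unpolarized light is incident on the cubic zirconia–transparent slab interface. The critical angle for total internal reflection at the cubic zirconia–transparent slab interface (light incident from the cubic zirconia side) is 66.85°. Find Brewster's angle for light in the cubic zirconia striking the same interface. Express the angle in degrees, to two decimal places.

sin θ_c = n₂/n₁, so n₂/n₁ = sin 66.85° = 0.9195.
Brewster: tan θ_B = n₂/n₁ = 0.9195.
θ_B = arctan(0.9195) = 42.60°.

θ_B ≈ 42.60°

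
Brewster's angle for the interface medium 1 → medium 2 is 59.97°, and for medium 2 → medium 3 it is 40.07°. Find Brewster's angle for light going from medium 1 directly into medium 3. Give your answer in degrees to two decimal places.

θ_B ≈ 55.50°

n₂/n₁ = tan 59.97° = 1.7300 and n₃/n₂ = tan 40.07° = 0.8412.
Multiplying, n₃/n₁ = 1.7300 × 0.8412 = 1.4552, and θ_B(1→3) = arctan 1.4552 = 55.50°.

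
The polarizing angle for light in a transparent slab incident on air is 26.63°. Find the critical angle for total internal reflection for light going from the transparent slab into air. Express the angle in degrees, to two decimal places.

From Brewster, n₂/n₁ = tan θ_B = tan 26.63° = 0.5014.
Then sin θ_c = n₂/n₁ = 0.5014, so θ_c = arcsin 0.5014 = 30.09°.

θ_c ≈ 30.09°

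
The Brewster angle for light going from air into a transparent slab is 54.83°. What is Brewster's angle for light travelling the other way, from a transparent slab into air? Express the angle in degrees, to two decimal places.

The two Brewster angles are complementary: θ_B' = 90° − θ_B = 90° − 54.83° = 35.17°.

θ_B' ≈ 35.17°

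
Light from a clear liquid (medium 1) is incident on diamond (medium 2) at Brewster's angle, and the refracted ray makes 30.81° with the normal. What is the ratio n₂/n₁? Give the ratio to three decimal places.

n₂/n₁ ≈ 1.677

At Brewster incidence θ_B = 90° − θ_t = 90° − 30.81° = 59.19°.
tan θ_B = n₂/n₁, so n₂/n₁ = tan 59.19° = 1.677.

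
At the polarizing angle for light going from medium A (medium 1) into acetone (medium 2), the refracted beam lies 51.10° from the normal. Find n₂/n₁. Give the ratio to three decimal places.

n₂/n₁ ≈ 0.807

θ_B + θ_t = 90°, so θ_B = 90° − 51.10° = 38.90°.
Then n₂/n₁ = tan θ_B = tan 38.90° = 0.807.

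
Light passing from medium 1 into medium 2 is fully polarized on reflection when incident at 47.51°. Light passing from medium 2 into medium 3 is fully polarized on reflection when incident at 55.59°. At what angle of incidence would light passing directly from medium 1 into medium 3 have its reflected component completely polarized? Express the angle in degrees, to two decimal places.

θ_B ≈ 57.89°

tan θ_B(1→2) = n₂/n₁ = tan 47.51° = 1.0917.
tan θ_B(2→3) = n₃/n₂ = tan 55.59° = 1.4599.
n₃/n₁ = 1.5938. Then tan θ_B(1→3) = n₃/n₁, so θ_B(1→3) = arctan(1.5938) = 57.89°.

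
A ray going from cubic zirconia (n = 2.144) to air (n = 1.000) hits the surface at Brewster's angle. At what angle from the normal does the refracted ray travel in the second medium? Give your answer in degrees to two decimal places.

θ_t ≈ 64.99°

tan θ_B = n₂/n₁ = 1.000/2.144 = 0.4664, so θ_B = 25.01°.
The refracted ray is perpendicular to the reflected ray, so θ_t = 90° − θ_B = 64.99°.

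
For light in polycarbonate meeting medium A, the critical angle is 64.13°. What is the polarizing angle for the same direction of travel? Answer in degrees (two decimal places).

θ_B ≈ 41.98°

n₂/n₁ = sin θ_c = sin 64.13° = 0.8998.
tan θ_B equals the same ratio, so θ_B = arctan(0.8998) = 41.98°.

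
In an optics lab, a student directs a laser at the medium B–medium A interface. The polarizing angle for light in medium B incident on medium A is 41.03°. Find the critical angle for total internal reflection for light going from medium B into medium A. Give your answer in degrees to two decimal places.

θ_c ≈ 60.48°

n₂/n₁ = tan 41.03° = 0.8702; the critical angle satisfies sin θ_c = n₂/n₁.
θ_c = arcsin(0.8702) = 60.48°.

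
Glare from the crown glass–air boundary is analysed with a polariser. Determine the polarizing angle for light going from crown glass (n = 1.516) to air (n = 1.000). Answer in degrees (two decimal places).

Brewster's condition: tan θ_B = n₂/n₁ = 1.000/1.516 = 0.6596. Taking the arctangent, θ_B = 33.41°.

θ_B ≈ 33.41°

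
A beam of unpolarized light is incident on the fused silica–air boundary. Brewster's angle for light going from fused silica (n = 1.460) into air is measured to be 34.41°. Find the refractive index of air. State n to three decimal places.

n ≈ 1.000

Full polarization of the reflected beam means tan θ_B = n₂/n₁, where n₁ is the incident medium (fused silica).
n₂ = n₁ tan θ_B = 1.460 × tan 34.41° = 1.000.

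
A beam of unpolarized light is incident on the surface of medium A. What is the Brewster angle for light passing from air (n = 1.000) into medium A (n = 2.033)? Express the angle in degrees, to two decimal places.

θ_B ≈ 63.81°

tan θ_B = n₂/n₁ = 2.033/1.000 = 2.0330.
θ_B = arctan(2.0330) = 63.81°.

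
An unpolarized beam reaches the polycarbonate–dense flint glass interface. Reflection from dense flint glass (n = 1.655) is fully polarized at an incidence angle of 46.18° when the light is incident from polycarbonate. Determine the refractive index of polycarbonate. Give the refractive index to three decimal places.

n ≈ 1.588

Full polarization of the reflected beam means tan θ_B = n₂/n₁, where n₁ is the incident medium (polycarbonate).
n₁ = n₂ / tan θ_B = 1.655 / tan 46.18° = 1.588.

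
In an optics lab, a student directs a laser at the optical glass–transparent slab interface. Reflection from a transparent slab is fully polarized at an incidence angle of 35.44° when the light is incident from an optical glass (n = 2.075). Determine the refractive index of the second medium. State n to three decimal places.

Full polarization of the reflected beam means tan θ_B = n₂/n₁, where n₁ is the incident medium (an optical glass).
n₂ = n₁ tan θ_B = 2.075 × tan 35.44° = 1.477.

n ≈ 1.477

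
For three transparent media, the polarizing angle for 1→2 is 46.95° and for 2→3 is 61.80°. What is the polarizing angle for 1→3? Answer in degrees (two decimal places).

θ_B ≈ 63.39°

tan θ_B(1→2) = n₂/n₁ = tan 46.95° = 1.0705.
tan θ_B(2→3) = n₃/n₂ = tan 61.80° = 1.8650.
Multiplying, n₃/n₁ = 1.0705 × 1.8650 = 1.9965, and θ_B(1→3) = arctan 1.9965 = 63.39°.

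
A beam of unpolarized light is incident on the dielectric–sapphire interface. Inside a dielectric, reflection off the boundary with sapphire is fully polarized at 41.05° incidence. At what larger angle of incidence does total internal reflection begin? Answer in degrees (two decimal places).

tan θ_B = n₂/n₁ = tan 41.05° = 0.8708.
Total internal reflection: sin θ_c = n₂/n₁ = 0.8708.
θ_c = arcsin(0.8708) = 60.55°.

θ_c ≈ 60.55°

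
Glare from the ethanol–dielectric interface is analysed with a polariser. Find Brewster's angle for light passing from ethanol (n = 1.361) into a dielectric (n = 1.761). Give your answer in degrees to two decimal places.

Brewster's condition: tan θ_B = n₂/n₁ = 1.761/1.361 = 1.2939.
θ_B = arctan(1.2939) = 52.30°.

θ_B ≈ 52.30°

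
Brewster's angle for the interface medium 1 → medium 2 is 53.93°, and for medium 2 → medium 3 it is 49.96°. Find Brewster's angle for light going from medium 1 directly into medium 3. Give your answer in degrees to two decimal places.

Each Brewster angle gives a ratio: n₂/n₁ = tan 53.93° = 1.3729, n₃/n₂ = tan 49.96° = 1.1901.
n₃/n₁ = 1.6338. Then tan θ_B(1→3) = n₃/n₁, so θ_B(1→3) = arctan(1.6338) = 58.53°.

θ_B ≈ 58.53°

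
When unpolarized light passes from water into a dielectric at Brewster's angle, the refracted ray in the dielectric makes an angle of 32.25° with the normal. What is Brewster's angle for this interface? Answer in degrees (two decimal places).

θ_B ≈ 57.75°

Brewster's condition makes the reflected and refracted beams perpendicular: θ_B + θ_t = 90°.
θ_B = 90° − 32.25° = 57.75°.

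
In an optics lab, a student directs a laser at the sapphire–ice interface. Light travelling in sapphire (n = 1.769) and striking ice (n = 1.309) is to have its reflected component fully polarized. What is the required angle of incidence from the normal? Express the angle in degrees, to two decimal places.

θ_B ≈ 36.50°

The reflected p-component vanishes when tan θ_B = n₂/n₁.
tan θ_B = n₂/n₁ = 1.309/1.769 = 0.7400. Taking the arctangent, θ_B = 36.50°.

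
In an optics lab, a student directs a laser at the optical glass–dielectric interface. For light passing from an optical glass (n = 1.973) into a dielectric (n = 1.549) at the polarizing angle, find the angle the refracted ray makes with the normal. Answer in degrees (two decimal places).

θ_B = arctan(n₂/n₁) = arctan(1.549/1.973) = 38.14°.
Since θ_B + θ_t = 90° at Brewster incidence, θ_t = 90° − 38.14° = 51.86°.

θ_t ≈ 51.86°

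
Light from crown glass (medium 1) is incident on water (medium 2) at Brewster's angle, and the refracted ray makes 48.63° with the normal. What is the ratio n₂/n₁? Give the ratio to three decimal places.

n₂/n₁ ≈ 0.881

θ_B + θ_t = 90°, so θ_B = 90° − 48.63° = 41.37°.
Then n₂/n₁ = tan θ_B = tan 41.37° = 0.881.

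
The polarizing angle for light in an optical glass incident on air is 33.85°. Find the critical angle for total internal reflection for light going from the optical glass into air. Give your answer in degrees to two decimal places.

n₂/n₁ = tan 33.85° = 0.6707; the critical angle satisfies sin θ_c = n₂/n₁.
θ_c = arcsin(0.6707) = 42.12°.

θ_c ≈ 42.12°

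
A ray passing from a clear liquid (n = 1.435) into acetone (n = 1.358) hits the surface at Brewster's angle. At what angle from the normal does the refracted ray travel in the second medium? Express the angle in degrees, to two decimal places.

θ_t ≈ 46.58°

First find Brewster's angle: tan θ_B = 1.358/1.435 = 0.9463, giving θ_B = 43.42°.
The refracted ray is perpendicular to the reflected ray, so θ_t = 90° − θ_B = 46.58°.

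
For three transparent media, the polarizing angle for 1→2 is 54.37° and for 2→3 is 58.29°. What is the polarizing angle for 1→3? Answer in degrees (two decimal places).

n₂/n₁ = tan 54.37° = 1.3952 and n₃/n₂ = tan 58.29° = 1.6185.
So n₃/n₁ = (n₂/n₁)(n₃/n₂) = 1.3952 × 1.6185 = 2.2582.
θ_B(1→3) = arctan(2.2582) = 66.11°.

θ_B ≈ 66.11°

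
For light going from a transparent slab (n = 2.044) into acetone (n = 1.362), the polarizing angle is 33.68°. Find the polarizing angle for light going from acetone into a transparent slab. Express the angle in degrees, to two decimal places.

θ_B' ≈ 56.32°

tan θ_B' = n₁/n₂ = 1/tan θ_B, so θ_B' = 90° − θ_B.
θ_B' = 90° − 33.68° = 56.32°.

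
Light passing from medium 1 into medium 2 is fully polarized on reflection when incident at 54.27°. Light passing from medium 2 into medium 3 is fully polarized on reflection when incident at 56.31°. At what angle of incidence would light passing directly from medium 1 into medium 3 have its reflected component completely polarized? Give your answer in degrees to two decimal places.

θ_B ≈ 64.38°

n₂/n₁ = tan 54.27° = 1.3901 and n₃/n₂ = tan 56.31° = 1.5000.
So n₃/n₁ = (n₂/n₁)(n₃/n₂) = 1.3901 × 1.5000 = 2.0852.
θ_B(1→3) = arctan(2.0852) = 64.38°.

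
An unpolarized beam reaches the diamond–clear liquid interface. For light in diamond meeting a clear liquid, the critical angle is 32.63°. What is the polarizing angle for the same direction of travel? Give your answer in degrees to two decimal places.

θ_B ≈ 28.33°

n₂/n₁ = sin θ_c = sin 32.63° = 0.5392.
tan θ_B equals the same ratio, so θ_B = arctan(0.5392) = 28.33°.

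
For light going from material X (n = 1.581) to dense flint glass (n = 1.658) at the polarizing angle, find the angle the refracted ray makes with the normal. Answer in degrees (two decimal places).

θ_t ≈ 43.64°

First find Brewster's angle: tan θ_B = 1.658/1.581 = 1.0487, giving θ_B = 46.36°.
At Brewster's angle the reflected and refracted rays are perpendicular, so θ_t = 90° − θ_B = 90° − 46.36° = 43.64°.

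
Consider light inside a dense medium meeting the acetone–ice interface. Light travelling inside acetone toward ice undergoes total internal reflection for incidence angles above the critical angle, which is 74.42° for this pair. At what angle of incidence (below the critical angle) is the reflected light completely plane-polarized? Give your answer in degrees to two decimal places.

θ_B ≈ 43.93°

sin θ_c = n₂/n₁, so n₂/n₁ = sin 74.42° = 0.9633.
Brewster: tan θ_B = n₂/n₁ = 0.9633.
θ_B = arctan(0.9633) = 43.93°.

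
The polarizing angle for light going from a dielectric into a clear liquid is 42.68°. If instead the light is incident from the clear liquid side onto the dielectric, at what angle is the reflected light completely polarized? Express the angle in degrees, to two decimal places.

tan θ_B' = n₁/n₂ = 1/tan θ_B, so θ_B' = 90° − θ_B.
θ_B' = 90° − 42.68° = 47.32°.

θ_B' ≈ 47.32°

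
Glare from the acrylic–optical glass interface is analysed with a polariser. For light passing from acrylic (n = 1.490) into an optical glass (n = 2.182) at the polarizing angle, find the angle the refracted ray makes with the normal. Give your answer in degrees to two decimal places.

θ_t ≈ 34.33°

tan θ_B = n₂/n₁ = 2.182/1.490 = 1.4644, so θ_B = 55.67°.
At Brewster's angle the reflected and refracted rays are perpendicular, so θ_t = 90° − θ_B = 90° − 55.67° = 34.33°.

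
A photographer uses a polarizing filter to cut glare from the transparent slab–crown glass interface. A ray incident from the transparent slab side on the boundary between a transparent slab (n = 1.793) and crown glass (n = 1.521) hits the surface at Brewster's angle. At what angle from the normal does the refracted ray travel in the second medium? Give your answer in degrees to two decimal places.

tan θ_B = n₂/n₁ = 1.521/1.793 = 0.8483, so θ_B = 40.31°.
The refracted ray is perpendicular to the reflected ray, so θ_t = 90° − θ_B = 49.69°.

θ_t ≈ 49.69°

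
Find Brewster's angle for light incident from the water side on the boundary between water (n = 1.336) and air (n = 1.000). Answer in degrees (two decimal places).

θ_B ≈ 36.81°

tan θ_B = n₂/n₁ = 1.000/1.336 = 0.7485.
So θ_B = arctan 0.7485 = 36.81°.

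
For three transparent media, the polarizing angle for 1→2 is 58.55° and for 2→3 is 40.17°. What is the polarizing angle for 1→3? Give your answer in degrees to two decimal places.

Each Brewster angle gives a ratio: n₂/n₁ = tan 58.55° = 1.6351, n₃/n₂ = tan 40.17° = 0.8442.
n₃/n₁ = 1.3803. Then tan θ_B(1→3) = n₃/n₁, so θ_B(1→3) = arctan(1.3803) = 54.08°.

θ_B ≈ 54.08°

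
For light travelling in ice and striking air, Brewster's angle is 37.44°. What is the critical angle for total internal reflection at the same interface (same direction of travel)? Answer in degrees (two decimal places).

θ_c ≈ 49.97°

tan θ_B = n₂/n₁ = tan 37.44° = 0.7657.
Total internal reflection: sin θ_c = n₂/n₁ = 0.7657.
θ_c = arcsin(0.7657) = 49.97°.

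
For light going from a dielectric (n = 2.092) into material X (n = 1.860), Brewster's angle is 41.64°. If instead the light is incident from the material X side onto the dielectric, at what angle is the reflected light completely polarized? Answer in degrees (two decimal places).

tan θ_B' = n₁/n₂ = 1/tan θ_B, so θ_B' = 90° − θ_B.
θ_B' = 90° − 41.64° = 48.36°.

θ_B' ≈ 48.36°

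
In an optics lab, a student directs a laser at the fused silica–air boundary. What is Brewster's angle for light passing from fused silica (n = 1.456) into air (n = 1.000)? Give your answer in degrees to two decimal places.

θ_B ≈ 34.48°

Brewster's condition: tan θ_B = n₂/n₁ = 1.000/1.456 = 0.6868.
So θ_B = arctan 0.6868 = 34.48°.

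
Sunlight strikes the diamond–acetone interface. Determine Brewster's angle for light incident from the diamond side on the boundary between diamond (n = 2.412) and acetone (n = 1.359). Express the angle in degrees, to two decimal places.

The reflected p-component vanishes when tan θ_B = n₂/n₁.
tan θ_B = n₂/n₁ = 1.359/2.412 = 0.5634.
θ_B = arctan(0.5634) = 29.40°.

θ_B ≈ 29.40°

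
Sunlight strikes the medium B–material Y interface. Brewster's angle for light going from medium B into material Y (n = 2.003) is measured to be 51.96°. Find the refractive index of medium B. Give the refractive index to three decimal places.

n ≈ 1.567

At Brewster's angle, tan θ_B = n₂/n₁ with n₁ on the incident side (medium B) and n₂ on the transmitted side (material Y).
n₁ = n₂ / tan θ_B = 2.003 / tan 51.96° = 1.567.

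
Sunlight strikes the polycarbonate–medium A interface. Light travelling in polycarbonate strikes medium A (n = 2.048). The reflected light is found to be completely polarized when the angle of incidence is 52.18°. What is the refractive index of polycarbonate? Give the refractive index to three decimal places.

Brewster's law: tan θ_B = n₂/n₁ (light incident in polycarbonate, refracted into medium A).
n₁ = n₂ / tan θ_B = 2.048 / tan 52.18° = 1.590.

n ≈ 1.590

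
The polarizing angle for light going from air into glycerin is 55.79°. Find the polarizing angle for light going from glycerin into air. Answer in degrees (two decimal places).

The two Brewster angles are complementary: θ_B' = 90° − θ_B = 90° − 55.79° = 34.21°.

θ_B' ≈ 34.21°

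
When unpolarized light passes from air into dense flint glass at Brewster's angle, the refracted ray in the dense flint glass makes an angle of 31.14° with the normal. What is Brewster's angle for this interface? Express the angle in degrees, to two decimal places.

Brewster's condition makes the reflected and refracted beams perpendicular: θ_B + θ_t = 90°.
So θ_B = 90° − θ_t = 90° − 31.14° = 58.86°.

θ_B ≈ 58.86°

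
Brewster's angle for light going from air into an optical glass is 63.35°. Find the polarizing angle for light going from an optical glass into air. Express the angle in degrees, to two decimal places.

Reversing the direction swaps n₁ and n₂, so tan θ_B' = 1/tan θ_B and θ_B' = 90° − θ_B.
Hence θ_B' = 90° − 63.35° = 26.65°.

θ_B' ≈ 26.65°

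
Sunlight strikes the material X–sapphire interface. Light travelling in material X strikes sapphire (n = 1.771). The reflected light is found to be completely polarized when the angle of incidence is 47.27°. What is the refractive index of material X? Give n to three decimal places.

n ≈ 1.636

At Brewster's angle, tan θ_B = n₂/n₁ with n₁ on the incident side (material X) and n₂ on the transmitted side (sapphire).
n₁ = n₂ / tan θ_B = 1.771 / tan 47.27° = 1.636.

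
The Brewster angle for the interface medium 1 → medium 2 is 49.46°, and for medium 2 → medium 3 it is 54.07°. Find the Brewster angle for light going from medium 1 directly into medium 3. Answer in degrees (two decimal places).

θ_B ≈ 58.21°

Each Brewster angle gives a ratio: n₂/n₁ = tan 49.46° = 1.1692, n₃/n₂ = tan 54.07° = 1.3799.
Multiplying, n₃/n₁ = 1.1692 × 1.3799 = 1.6134, and θ_B(1→3) = arctan 1.6134 = 58.21°.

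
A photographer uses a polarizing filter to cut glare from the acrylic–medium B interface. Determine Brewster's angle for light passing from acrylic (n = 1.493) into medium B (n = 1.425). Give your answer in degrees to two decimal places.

The reflected p-component vanishes when tan θ_B = n₂/n₁.
tan θ_B = n₂/n₁ = 1.425/1.493 = 0.9545. Taking the arctangent, θ_B = 43.67°.

θ_B ≈ 43.67°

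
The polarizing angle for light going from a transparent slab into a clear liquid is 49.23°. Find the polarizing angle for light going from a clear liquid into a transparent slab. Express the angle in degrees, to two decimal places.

tan θ_B' = n₁/n₂ = 1/tan θ_B, so θ_B' = 90° − θ_B.
θ_B' = 90° − 49.23° = 40.77°.

θ_B' ≈ 40.77°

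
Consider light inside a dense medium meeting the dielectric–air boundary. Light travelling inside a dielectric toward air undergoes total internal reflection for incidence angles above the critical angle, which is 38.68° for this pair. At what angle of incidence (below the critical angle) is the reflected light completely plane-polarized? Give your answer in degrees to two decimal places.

θ_B ≈ 32.00°

n₂/n₁ = sin θ_c = sin 38.68° = 0.6250.
tan θ_B equals the same ratio, so θ_B = arctan(0.6250) = 32.00°.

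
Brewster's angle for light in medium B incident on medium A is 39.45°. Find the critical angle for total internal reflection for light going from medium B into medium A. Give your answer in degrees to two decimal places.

θ_c ≈ 55.37°

tan θ_B = n₂/n₁ = tan 39.45° = 0.8229.
Total internal reflection: sin θ_c = n₂/n₁ = 0.8229.
θ_c = arcsin(0.8229) = 55.37°.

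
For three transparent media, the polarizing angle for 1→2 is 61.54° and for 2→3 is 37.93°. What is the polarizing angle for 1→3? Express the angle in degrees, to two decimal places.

n₂/n₁ = tan 61.54° = 1.8448 and n₃/n₂ = tan 37.93° = 0.7793.
n₃/n₁ = 1.4377. Then tan θ_B(1→3) = n₃/n₁, so θ_B(1→3) = arctan(1.4377) = 55.18°.

θ_B ≈ 55.18°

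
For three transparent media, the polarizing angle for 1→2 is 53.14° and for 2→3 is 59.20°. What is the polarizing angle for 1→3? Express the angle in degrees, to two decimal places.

θ_B ≈ 65.92°

n₂/n₁ = tan 53.14° = 1.3338 and n₃/n₂ = tan 59.20° = 1.6775.
So n₃/n₁ = (n₂/n₁)(n₃/n₂) = 1.3338 × 1.6775 = 2.2375.
θ_B(1→3) = arctan(2.2375) = 65.92°.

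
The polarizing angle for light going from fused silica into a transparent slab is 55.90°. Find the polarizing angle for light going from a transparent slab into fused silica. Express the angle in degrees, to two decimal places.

θ_B' ≈ 34.10°

tan θ_B' = n₁/n₂ = 1/tan θ_B, so θ_B' = 90° − θ_B.
θ_B' = 90° − 55.90° = 34.10°.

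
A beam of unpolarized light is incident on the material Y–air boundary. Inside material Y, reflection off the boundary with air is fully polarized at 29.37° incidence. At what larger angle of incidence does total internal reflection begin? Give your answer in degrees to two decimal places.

From Brewster, n₂/n₁ = tan θ_B = tan 29.37° = 0.5628.
Then sin θ_c = n₂/n₁ = 0.5628, so θ_c = arcsin 0.5628 = 34.25°.

θ_c ≈ 34.25°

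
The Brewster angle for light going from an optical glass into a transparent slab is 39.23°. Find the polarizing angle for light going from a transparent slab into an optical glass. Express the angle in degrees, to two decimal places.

Reversing the direction swaps n₁ and n₂, so tan θ_B' = 1/tan θ_B and θ_B' = 90° − θ_B.
Hence θ_B' = 90° − 39.23° = 50.77°.

θ_B' ≈ 50.77°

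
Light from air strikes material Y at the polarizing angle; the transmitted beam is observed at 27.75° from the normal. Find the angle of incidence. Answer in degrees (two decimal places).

Since the reflected and refracted rays are at right angles at the polarizing angle, θ_B + θ_t = 90°.
θ_B = 90° − 27.75° = 62.25°.

θ_B ≈ 62.25°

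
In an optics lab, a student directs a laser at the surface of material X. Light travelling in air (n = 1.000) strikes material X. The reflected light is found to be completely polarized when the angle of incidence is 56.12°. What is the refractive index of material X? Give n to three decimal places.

Brewster's law: tan θ_B = n₂/n₁ (light incident in air, refracted into material X).
n₂ = n₁ tan θ_B = 1.000 × tan 56.12° = 1.489.

n ≈ 1.489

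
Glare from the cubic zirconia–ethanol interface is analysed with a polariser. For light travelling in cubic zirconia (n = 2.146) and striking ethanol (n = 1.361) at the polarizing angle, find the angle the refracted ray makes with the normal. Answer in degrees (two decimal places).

First find Brewster's angle: tan θ_B = 1.361/2.146 = 0.6342, giving θ_B = 32.38°.
At Brewster's angle the reflected and refracted rays are perpendicular, so θ_t = 90° − θ_B = 90° − 32.38° = 57.62°.

θ_t ≈ 57.62°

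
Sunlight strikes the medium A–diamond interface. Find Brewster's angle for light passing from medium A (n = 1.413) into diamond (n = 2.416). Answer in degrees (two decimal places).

θ_B ≈ 59.68°

At Brewster's angle the reflected and refracted rays are perpendicular, which with Snell's law gives tan θ_B = n₂/n₁.
tan θ_B = n₂/n₁ = 2.416/1.413 = 1.7098.
So θ_B = arctan 1.7098 = 59.68°.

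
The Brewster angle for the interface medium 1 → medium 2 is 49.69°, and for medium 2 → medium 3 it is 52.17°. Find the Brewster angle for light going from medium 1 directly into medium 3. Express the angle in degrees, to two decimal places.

θ_B ≈ 56.62°

tan θ_B(1→2) = n₂/n₁ = tan 49.69° = 1.1787.
tan θ_B(2→3) = n₃/n₂ = tan 52.17° = 1.2878.
So n₃/n₁ = (n₂/n₁)(n₃/n₂) = 1.1787 × 1.2878 = 1.5180.
θ_B(1→3) = arctan(1.5180) = 56.62°.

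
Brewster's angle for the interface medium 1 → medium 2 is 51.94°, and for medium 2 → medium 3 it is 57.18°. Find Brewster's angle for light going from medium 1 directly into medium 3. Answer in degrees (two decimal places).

tan θ_B(1→2) = n₂/n₁ = tan 51.94° = 1.2772.
tan θ_B(2→3) = n₃/n₂ = tan 57.18° = 1.5505.
Multiplying, n₃/n₁ = 1.2772 × 1.5505 = 1.9803, and θ_B(1→3) = arctan 1.9803 = 63.21°.

θ_B ≈ 63.21°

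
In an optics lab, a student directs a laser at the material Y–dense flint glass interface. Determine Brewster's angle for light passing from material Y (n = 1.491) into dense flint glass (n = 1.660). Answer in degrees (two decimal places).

θ_B ≈ 48.07°

Brewster's condition: tan θ_B = n₂/n₁ = 1.660/1.491 = 1.1133. Taking the arctangent, θ_B = 48.07°.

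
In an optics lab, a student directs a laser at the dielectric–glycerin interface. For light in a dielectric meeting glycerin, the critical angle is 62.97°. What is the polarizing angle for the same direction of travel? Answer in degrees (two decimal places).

n₂/n₁ = sin θ_c = sin 62.97° = 0.8908.
tan θ_B equals the same ratio, so θ_B = arctan(0.8908) = 41.69°.

θ_B ≈ 41.69°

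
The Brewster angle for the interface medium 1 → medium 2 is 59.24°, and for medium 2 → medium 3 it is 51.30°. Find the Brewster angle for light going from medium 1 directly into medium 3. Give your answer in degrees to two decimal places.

θ_B ≈ 64.51°

tan θ_B(1→2) = n₂/n₁ = tan 59.24° = 1.6802.
tan θ_B(2→3) = n₃/n₂ = tan 51.30° = 1.2482.
n₃/n₁ = 2.0972. Then tan θ_B(1→3) = n₃/n₁, so θ_B(1→3) = arctan(2.0972) = 64.51°.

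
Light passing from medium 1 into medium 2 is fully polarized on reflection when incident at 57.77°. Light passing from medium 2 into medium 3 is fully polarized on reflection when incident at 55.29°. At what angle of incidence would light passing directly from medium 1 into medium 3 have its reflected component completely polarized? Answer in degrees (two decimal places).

θ_B ≈ 66.41°

Each Brewster angle gives a ratio: n₂/n₁ = tan 57.77° = 1.5861, n₃/n₂ = tan 55.29° = 1.4436.
n₃/n₁ = 2.2898. Then tan θ_B(1→3) = n₃/n₁, so θ_B(1→3) = arctan(2.2898) = 66.41°.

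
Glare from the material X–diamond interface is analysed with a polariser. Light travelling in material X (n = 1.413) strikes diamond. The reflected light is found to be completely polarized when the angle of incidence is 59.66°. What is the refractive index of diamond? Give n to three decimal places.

n ≈ 2.414

Brewster's law: tan θ_B = n₂/n₁ (light incident in material X, refracted into diamond).
n₂ = n₁ tan θ_B = 1.413 × tan 59.66° = 2.414.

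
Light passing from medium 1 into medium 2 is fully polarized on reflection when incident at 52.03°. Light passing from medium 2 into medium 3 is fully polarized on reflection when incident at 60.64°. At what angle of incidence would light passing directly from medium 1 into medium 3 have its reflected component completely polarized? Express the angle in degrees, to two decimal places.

Each Brewster angle gives a ratio: n₂/n₁ = tan 52.03° = 1.2813, n₃/n₂ = tan 60.64° = 1.7776.
So n₃/n₁ = (n₂/n₁)(n₃/n₂) = 1.2813 × 1.7776 = 2.2777.
θ_B(1→3) = arctan(2.2777) = 66.30°.

θ_B ≈ 66.30°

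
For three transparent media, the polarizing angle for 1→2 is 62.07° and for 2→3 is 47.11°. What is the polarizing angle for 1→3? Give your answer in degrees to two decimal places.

Each Brewster angle gives a ratio: n₂/n₁ = tan 62.07° = 1.8863, n₃/n₂ = tan 47.11° = 1.0765.
Multiplying, n₃/n₁ = 1.8863 × 1.0765 = 2.0306, and θ_B(1→3) = arctan 2.0306 = 63.78°.

θ_B ≈ 63.78°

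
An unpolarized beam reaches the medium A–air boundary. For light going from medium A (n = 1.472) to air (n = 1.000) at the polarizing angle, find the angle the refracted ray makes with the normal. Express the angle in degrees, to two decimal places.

θ_B = arctan(n₂/n₁) = arctan(1.000/1.472) = 34.19°.
Since θ_B + θ_t = 90° at Brewster incidence, θ_t = 90° − 34.19° = 55.81°.

θ_t ≈ 55.81°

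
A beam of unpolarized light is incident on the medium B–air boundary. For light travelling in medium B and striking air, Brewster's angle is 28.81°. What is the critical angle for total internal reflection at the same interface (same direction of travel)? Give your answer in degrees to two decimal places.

θ_c ≈ 33.37°

n₂/n₁ = tan 28.81° = 0.5500; the critical angle satisfies sin θ_c = n₂/n₁.
θ_c = arcsin(0.5500) = 33.37°.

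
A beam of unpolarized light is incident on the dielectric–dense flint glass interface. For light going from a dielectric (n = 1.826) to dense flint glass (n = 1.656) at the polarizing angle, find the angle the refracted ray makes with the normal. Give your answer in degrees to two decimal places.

First find Brewster's angle: tan θ_B = 1.656/1.826 = 0.9069, giving θ_B = 42.20°.
At Brewster's angle the reflected and refracted rays are perpendicular, so θ_t = 90° − θ_B = 90° − 42.20° = 47.80°.

θ_t ≈ 47.80°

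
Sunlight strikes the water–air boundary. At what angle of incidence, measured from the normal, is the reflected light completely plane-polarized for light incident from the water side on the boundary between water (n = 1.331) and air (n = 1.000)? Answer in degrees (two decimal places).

θ_B ≈ 36.92°

At Brewster's angle the reflected and refracted rays are perpendicular, which with Snell's law gives tan θ_B = n₂/n₁.
Here n₂/n₁ = 1.000/1.331 = 0.7513, and Brewster's law gives tan θ_B = n₂/n₁.
So θ_B = arctan 0.7513 = 36.92°.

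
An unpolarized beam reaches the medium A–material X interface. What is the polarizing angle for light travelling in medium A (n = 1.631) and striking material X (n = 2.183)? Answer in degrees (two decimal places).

At Brewster's angle the reflected and refracted rays are perpendicular, which with Snell's law gives tan θ_B = n₂/n₁.
tan θ_B = n₂/n₁ = 2.183/1.631 = 1.3384. Taking the arctangent, θ_B = 53.24°.

θ_B ≈ 53.24°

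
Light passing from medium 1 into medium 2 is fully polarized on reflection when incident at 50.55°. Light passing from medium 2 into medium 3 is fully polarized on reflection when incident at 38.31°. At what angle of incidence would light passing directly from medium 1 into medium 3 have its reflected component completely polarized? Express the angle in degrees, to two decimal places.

Each Brewster angle gives a ratio: n₂/n₁ = tan 50.55° = 1.2153, n₃/n₂ = tan 38.31° = 0.7900.
n₃/n₁ = 0.9601. Then tan θ_B(1→3) = n₃/n₁, so θ_B(1→3) = arctan(0.9601) = 43.83°.

θ_B ≈ 43.83°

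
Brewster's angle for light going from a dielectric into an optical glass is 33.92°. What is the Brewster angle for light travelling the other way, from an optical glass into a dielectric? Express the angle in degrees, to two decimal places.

The two Brewster angles are complementary: θ_B' = 90° − θ_B = 90° − 33.92° = 56.08°.

θ_B' ≈ 56.08°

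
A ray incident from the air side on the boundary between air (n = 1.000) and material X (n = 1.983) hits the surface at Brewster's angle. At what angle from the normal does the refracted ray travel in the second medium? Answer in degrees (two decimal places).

First find Brewster's angle: tan θ_B = 1.983/1.000 = 1.9830, giving θ_B = 63.24°.
The refracted ray is perpendicular to the reflected ray, so θ_t = 90° − θ_B = 26.76°.

θ_t ≈ 26.76°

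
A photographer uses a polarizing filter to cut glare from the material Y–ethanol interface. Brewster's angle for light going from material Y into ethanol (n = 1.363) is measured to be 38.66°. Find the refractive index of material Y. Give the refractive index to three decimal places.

n ≈ 1.704

Brewster's law: tan θ_B = n₂/n₁ (light incident in material Y, refracted into ethanol).
n₁ = n₂ / tan θ_B = 1.363 / tan 38.66° = 1.704.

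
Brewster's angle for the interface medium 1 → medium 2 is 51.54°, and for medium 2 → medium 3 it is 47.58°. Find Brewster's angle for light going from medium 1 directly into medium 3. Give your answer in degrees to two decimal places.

θ_B ≈ 54.03°

Each Brewster angle gives a ratio: n₂/n₁ = tan 51.54° = 1.2590, n₃/n₂ = tan 47.58° = 1.0944.
Multiplying, n₃/n₁ = 1.2590 × 1.0944 = 1.3778, and θ_B(1→3) = arctan 1.3778 = 54.03°.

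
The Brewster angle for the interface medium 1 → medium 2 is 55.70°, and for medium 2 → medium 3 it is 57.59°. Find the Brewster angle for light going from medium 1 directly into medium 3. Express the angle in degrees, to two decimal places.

θ_B ≈ 66.58°

Each Brewster angle gives a ratio: n₂/n₁ = tan 55.70° = 1.4659, n₃/n₂ = tan 57.59° = 1.5751.
Multiplying, n₃/n₁ = 1.4659 × 1.5751 = 2.3091, and θ_B(1→3) = arctan 2.3091 = 66.58°.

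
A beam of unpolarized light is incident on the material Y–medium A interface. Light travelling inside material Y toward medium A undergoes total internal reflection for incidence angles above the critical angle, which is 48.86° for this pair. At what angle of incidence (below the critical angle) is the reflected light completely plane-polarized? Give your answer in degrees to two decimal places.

θ_B ≈ 36.98°

At the critical angle sin θ_c = n₂/n₁, giving n₂/n₁ = sin 48.86° = 0.7531.
Then tan θ_B = n₂/n₁ = 0.7531, so θ_B = arctan 0.7531 = 36.98°.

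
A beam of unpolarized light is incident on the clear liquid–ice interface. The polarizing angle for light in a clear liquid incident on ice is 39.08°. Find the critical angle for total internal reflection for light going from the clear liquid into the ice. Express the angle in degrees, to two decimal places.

θ_c ≈ 54.30°

From Brewster, n₂/n₁ = tan θ_B = tan 39.08° = 0.8121.
Then sin θ_c = n₂/n₁ = 0.8121, so θ_c = arcsin 0.8121 = 54.30°.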